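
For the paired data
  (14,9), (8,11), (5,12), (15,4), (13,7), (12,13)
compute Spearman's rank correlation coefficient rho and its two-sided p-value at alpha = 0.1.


Step 1: Rank x and y separately (midranks; no ties here).
rank(x): 14->5, 8->2, 5->1, 15->6, 13->4, 12->3
rank(y): 9->3, 11->4, 12->5, 4->1, 7->2, 13->6
Step 2: d_i = R_x(i) - R_y(i); compute d_i^2.
  (5-3)^2=4, (2-4)^2=4, (1-5)^2=16, (6-1)^2=25, (4-2)^2=4, (3-6)^2=9
sum(d^2) = 62.
Step 3: rho = 1 - 6*62 / (6*(6^2 - 1)) = 1 - 372/210 = -0.771429.
Step 4: Under H0, t = rho * sqrt((n-2)/(1-rho^2)) = -2.4247 ~ t(4).
Step 5: Two-sided p-value from the t-distribution with 4 df = 0.072397.
Step 6: alpha = 0.1. reject H0.

rho = -0.7714, p = 0.072397, reject H0 at alpha = 0.1.


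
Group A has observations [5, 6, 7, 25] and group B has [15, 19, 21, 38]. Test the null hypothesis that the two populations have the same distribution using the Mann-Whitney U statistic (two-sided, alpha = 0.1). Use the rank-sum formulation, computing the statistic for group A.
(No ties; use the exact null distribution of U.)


Step 1: Combine and sort all 8 observations; assign midranks.
sorted (value, group): (5,X), (6,X), (7,X), (15,Y), (19,Y), (21,Y), (25,X), (38,Y)
ranks: 5->1, 6->2, 7->3, 15->4, 19->5, 21->6, 25->7, 38->8
Step 2: Rank sum for X: R1 = 1 + 2 + 3 + 7 = 13.
Step 3: U_X = R1 - n1(n1+1)/2 = 13 - 4*5/2 = 13 - 10 = 3.
       U_Y = n1*n2 - U_X = 16 - 3 = 13.
Step 4: No ties, so the exact null distribution of U (based on enumerating the C(8,4) = 70 equally likely rank assignments) gives the two-sided p-value.
Step 5: p-value = 0.200000; compare to alpha = 0.1. fail to reject H0.

U_X = 3, p = 0.200000, fail to reject H0 at alpha = 0.1.


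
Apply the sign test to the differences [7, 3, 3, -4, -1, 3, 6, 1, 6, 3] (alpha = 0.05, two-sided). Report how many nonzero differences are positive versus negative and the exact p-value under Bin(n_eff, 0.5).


Step 1: Discard zero differences. Original n = 10; n_eff = number of nonzero differences = 10.
Nonzero differences (with sign): +7, +3, +3, -4, -1, +3, +6, +1, +6, +3
Step 2: Count signs: positive = 8, negative = 2.
Step 3: Under H0: P(positive) = 0.5, so the number of positives S ~ Bin(10, 0.5).
Step 4: Two-sided exact p-value = sum of Bin(10,0.5) probabilities at or below the observed probability = 0.109375.
Step 5: alpha = 0.05. fail to reject H0.

n_eff = 10, pos = 8, neg = 2, p = 0.109375, fail to reject H0.


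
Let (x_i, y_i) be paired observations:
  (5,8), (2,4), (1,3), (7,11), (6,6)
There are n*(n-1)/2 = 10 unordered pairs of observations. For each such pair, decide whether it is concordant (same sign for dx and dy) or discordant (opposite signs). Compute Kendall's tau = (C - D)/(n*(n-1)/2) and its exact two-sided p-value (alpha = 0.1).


Step 1: Enumerate the 10 unordered pairs (i,j) with i<j and classify each by sign(x_j-x_i) * sign(y_j-y_i).
  (1,2):dx=-3,dy=-4->C; (1,3):dx=-4,dy=-5->C; (1,4):dx=+2,dy=+3->C; (1,5):dx=+1,dy=-2->D
  (2,3):dx=-1,dy=-1->C; (2,4):dx=+5,dy=+7->C; (2,5):dx=+4,dy=+2->C; (3,4):dx=+6,dy=+8->C
  (3,5):dx=+5,dy=+3->C; (4,5):dx=-1,dy=-5->C
Step 2: C = 9, D = 1, total pairs = 10.
Step 3: tau = (C - D)/(n(n-1)/2) = (9 - 1)/10 = 0.800000.
Step 4: Exact two-sided p-value (enumerate n! = 120 permutations of y under H0): p = 0.083333.
Step 5: alpha = 0.1. reject H0.

tau_b = 0.8000 (C=9, D=1), p = 0.083333, reject H0.


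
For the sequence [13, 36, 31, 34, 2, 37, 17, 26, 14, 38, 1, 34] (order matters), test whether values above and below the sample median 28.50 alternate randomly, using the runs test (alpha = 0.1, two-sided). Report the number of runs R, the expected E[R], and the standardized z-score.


Step 1: Compute median = 28.50; label A = above, B = below.
Labels in order: BAAABABBBABA  (n_A = 6, n_B = 6)
Step 2: Count runs R = 8.
Step 3: Under H0 (random ordering), E[R] = 2*n_A*n_B/(n_A+n_B) + 1 = 2*6*6/12 + 1 = 7.0000.
        Var[R] = 2*n_A*n_B*(2*n_A*n_B - n_A - n_B) / ((n_A+n_B)^2 * (n_A+n_B-1)) = 4320/1584 = 2.7273.
        SD[R] = 1.6514.
Step 4: Continuity-corrected z = (R - 0.5 - E[R]) / SD[R] = (8 - 0.5 - 7.0000) / 1.6514 = 0.3028.
Step 5: Two-sided p-value via normal approximation = 2*(1 - Phi(|z|)) = 0.762069.
Step 6: alpha = 0.1. fail to reject H0.

R = 8, z = 0.3028, p = 0.762069, fail to reject H0.


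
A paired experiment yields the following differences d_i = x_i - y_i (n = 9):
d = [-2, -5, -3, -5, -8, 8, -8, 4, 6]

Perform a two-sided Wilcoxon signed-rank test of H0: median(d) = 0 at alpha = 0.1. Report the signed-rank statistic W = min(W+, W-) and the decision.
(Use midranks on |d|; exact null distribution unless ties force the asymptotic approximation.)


Step 1: Drop any zero differences (none here) and take |d_i|.
|d| = [2, 5, 3, 5, 8, 8, 8, 4, 6]
Step 2: Midrank |d_i| (ties get averaged ranks).
ranks: |2|->1, |5|->4.5, |3|->2, |5|->4.5, |8|->8, |8|->8, |8|->8, |4|->3, |6|->6
Step 3: Attach original signs; sum ranks with positive sign and with negative sign.
W+ = 8 + 3 + 6 = 17
W- = 1 + 4.5 + 2 + 4.5 + 8 + 8 = 28
(Check: W+ + W- = 45 should equal n(n+1)/2 = 45.)
Step 4: Test statistic W = min(W+, W-) = 17.
Step 5: Ties in |d|, so use the tie-corrected normal approximation.
        E[W] = n(n+1)/4 = 9*10/4 = 22.5.
        Tie groups: |d|=5 (t=2), |d|=8 (t=3); sum(t^3 - t) = 30.
        Var[W] = n(n+1)(2n+1)/24 - sum(t^3-t)/48 = 1710/24 - 30/48 = 70.625.
        z = (W - E[W]) / sqrt(Var[W]) = (17 - 22.5) / 8.4039 = -0.6545.
        Two-sided p = 2*Phi(z) = 0.512815.
Step 6: alpha = 0.1. fail to reject H0.

W+ = 17, W- = 28, W = min = 17, p = 0.512815, fail to reject H0.


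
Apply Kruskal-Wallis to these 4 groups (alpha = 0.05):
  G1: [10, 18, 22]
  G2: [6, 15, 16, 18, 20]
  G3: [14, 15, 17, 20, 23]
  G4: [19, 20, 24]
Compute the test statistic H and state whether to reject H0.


Step 1: Combine all N = 16 observations and assign midranks.
sorted (value, group, rank): (6,G2,1), (10,G1,2), (14,G3,3), (15,G2,4.5), (15,G3,4.5), (16,G2,6), (17,G3,7), (18,G1,8.5), (18,G2,8.5), (19,G4,10), (20,G2,12), (20,G3,12), (20,G4,12), (22,G1,14), (23,G3,15), (24,G4,16)
Step 2: Sum ranks within each group.
R_1 = 24.5 (n_1 = 3)
R_2 = 32 (n_2 = 5)
R_3 = 41.5 (n_3 = 5)
R_4 = 38 (n_4 = 3)
Step 3: H = 12/(N(N+1)) * sum(R_i^2/n_i) - 3(N+1)
     = 12/(16*17) * (24.5^2/3 + 32^2/5 + 41.5^2/5 + 38^2/3) - 3*17
     = 0.044118 * 1230.67 - 51
     = 3.294118.
Step 4: Ties present; correction factor C = 1 - 36/(16^3 - 16) = 0.991176. Corrected H = 3.294118 / 0.991176 = 3.323442.
Step 5: Under H0, H ~ chi^2(3); p-value = 0.344393.
Step 6: alpha = 0.05. fail to reject H0.

H = 3.3234, df = 3, p = 0.344393, fail to reject H0.


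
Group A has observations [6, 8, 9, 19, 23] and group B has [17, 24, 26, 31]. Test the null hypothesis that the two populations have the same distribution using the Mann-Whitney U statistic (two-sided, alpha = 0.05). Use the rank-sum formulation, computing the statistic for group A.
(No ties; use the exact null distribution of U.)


Step 1: Combine and sort all 9 observations; assign midranks.
sorted (value, group): (6,X), (8,X), (9,X), (17,Y), (19,X), (23,X), (24,Y), (26,Y), (31,Y)
ranks: 6->1, 8->2, 9->3, 17->4, 19->5, 23->6, 24->7, 26->8, 31->9
Step 2: Rank sum for X: R1 = 1 + 2 + 3 + 5 + 6 = 17.
Step 3: U_X = R1 - n1(n1+1)/2 = 17 - 5*6/2 = 17 - 15 = 2.
       U_Y = n1*n2 - U_X = 20 - 2 = 18.
Step 4: No ties, so the exact null distribution of U (based on enumerating the C(9,5) = 126 equally likely rank assignments) gives the two-sided p-value.
Step 5: p-value = 0.063492; compare to alpha = 0.05. fail to reject H0.

U_X = 2, p = 0.063492, fail to reject H0 at alpha = 0.05.


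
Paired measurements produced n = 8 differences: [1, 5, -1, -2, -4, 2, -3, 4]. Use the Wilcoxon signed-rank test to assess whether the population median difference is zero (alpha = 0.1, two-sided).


Step 1: Drop any zero differences (none here) and take |d_i|.
|d| = [1, 5, 1, 2, 4, 2, 3, 4]
Step 2: Midrank |d_i| (ties get averaged ranks).
ranks: |1|->1.5, |5|->8, |1|->1.5, |2|->3.5, |4|->6.5, |2|->3.5, |3|->5, |4|->6.5
Step 3: Attach original signs; sum ranks with positive sign and with negative sign.
W+ = 1.5 + 8 + 3.5 + 6.5 = 19.5
W- = 1.5 + 3.5 + 6.5 + 5 = 16.5
(Check: W+ + W- = 36 should equal n(n+1)/2 = 36.)
Step 4: Test statistic W = min(W+, W-) = 16.5.
Step 5: Ties in |d|, so use the tie-corrected normal approximation.
        E[W] = n(n+1)/4 = 8*9/4 = 18.
        Tie groups: |d|=1 (t=2), |d|=2 (t=2), |d|=4 (t=2); sum(t^3 - t) = 18.
        Var[W] = n(n+1)(2n+1)/24 - sum(t^3-t)/48 = 1224/24 - 18/48 = 50.625.
        z = (W - E[W]) / sqrt(Var[W]) = (16.5 - 18) / 7.1151 = -0.2108.
        Two-sided p = 2*Phi(z) = 0.833029.
Step 6: alpha = 0.1. fail to reject H0.

W+ = 19.5, W- = 16.5, W = min = 16.5, p = 0.833029, fail to reject H0.


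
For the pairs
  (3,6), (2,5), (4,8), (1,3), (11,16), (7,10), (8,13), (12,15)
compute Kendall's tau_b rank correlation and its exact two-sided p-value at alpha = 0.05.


Step 1: Enumerate the 28 unordered pairs (i,j) with i<j and classify each by sign(x_j-x_i) * sign(y_j-y_i).
  (1,2):dx=-1,dy=-1->C; (1,3):dx=+1,dy=+2->C; (1,4):dx=-2,dy=-3->C; (1,5):dx=+8,dy=+10->C
  (1,6):dx=+4,dy=+4->C; (1,7):dx=+5,dy=+7->C; (1,8):dx=+9,dy=+9->C; (2,3):dx=+2,dy=+3->C
  (2,4):dx=-1,dy=-2->C; (2,5):dx=+9,dy=+11->C; (2,6):dx=+5,dy=+5->C; (2,7):dx=+6,dy=+8->C
  (2,8):dx=+10,dy=+10->C; (3,4):dx=-3,dy=-5->C; (3,5):dx=+7,dy=+8->C; (3,6):dx=+3,dy=+2->C
  (3,7):dx=+4,dy=+5->C; (3,8):dx=+8,dy=+7->C; (4,5):dx=+10,dy=+13->C; (4,6):dx=+6,dy=+7->C
  (4,7):dx=+7,dy=+10->C; (4,8):dx=+11,dy=+12->C; (5,6):dx=-4,dy=-6->C; (5,7):dx=-3,dy=-3->C
  (5,8):dx=+1,dy=-1->D; (6,7):dx=+1,dy=+3->C; (6,8):dx=+5,dy=+5->C; (7,8):dx=+4,dy=+2->C
Step 2: C = 27, D = 1, total pairs = 28.
Step 3: tau = (C - D)/(n(n-1)/2) = (27 - 1)/28 = 0.928571.
Step 4: Exact two-sided p-value (enumerate n! = 40320 permutations of y under H0): p = 0.000397.
Step 5: alpha = 0.05. reject H0.

tau_b = 0.9286 (C=27, D=1), p = 0.000397, reject H0.


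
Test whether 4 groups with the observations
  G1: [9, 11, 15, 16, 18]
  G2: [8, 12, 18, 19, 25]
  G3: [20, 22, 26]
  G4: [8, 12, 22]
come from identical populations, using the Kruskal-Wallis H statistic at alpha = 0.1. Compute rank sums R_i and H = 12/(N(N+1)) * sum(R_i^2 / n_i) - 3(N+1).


Step 1: Combine all N = 16 observations and assign midranks.
sorted (value, group, rank): (8,G2,1.5), (8,G4,1.5), (9,G1,3), (11,G1,4), (12,G2,5.5), (12,G4,5.5), (15,G1,7), (16,G1,8), (18,G1,9.5), (18,G2,9.5), (19,G2,11), (20,G3,12), (22,G3,13.5), (22,G4,13.5), (25,G2,15), (26,G3,16)
Step 2: Sum ranks within each group.
R_1 = 31.5 (n_1 = 5)
R_2 = 42.5 (n_2 = 5)
R_3 = 41.5 (n_3 = 3)
R_4 = 20.5 (n_4 = 3)
Step 3: H = 12/(N(N+1)) * sum(R_i^2/n_i) - 3(N+1)
     = 12/(16*17) * (31.5^2/5 + 42.5^2/5 + 41.5^2/3 + 20.5^2/3) - 3*17
     = 0.044118 * 1273.87 - 51
     = 5.200000.
Step 4: Ties present; correction factor C = 1 - 24/(16^3 - 16) = 0.994118. Corrected H = 5.200000 / 0.994118 = 5.230769.
Step 5: Under H0, H ~ chi^2(3); p-value = 0.155658.
Step 6: alpha = 0.1. fail to reject H0.

H = 5.2308, df = 3, p = 0.155658, fail to reject H0.


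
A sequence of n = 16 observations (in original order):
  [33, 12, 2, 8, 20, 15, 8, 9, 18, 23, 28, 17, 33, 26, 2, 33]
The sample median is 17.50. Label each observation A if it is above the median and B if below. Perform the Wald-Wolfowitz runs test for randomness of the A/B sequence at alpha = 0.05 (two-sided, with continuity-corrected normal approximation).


Step 1: Compute median = 17.50; label A = above, B = below.
Labels in order: ABBBABBBAAABAABA  (n_A = 8, n_B = 8)
Step 2: Count runs R = 9.
Step 3: Under H0 (random ordering), E[R] = 2*n_A*n_B/(n_A+n_B) + 1 = 2*8*8/16 + 1 = 9.0000.
        Var[R] = 2*n_A*n_B*(2*n_A*n_B - n_A - n_B) / ((n_A+n_B)^2 * (n_A+n_B-1)) = 14336/3840 = 3.7333.
        SD[R] = 1.9322.
Step 4: R = E[R], so z = 0 with no continuity correction.
Step 5: Two-sided p-value via normal approximation = 2*(1 - Phi(|z|)) = 1.000000.
Step 6: alpha = 0.05. fail to reject H0.

R = 9, z = 0.0000, p = 1.000000, fail to reject H0.


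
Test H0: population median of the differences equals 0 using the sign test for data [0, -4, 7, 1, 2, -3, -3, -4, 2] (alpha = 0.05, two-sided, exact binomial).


Step 1: Discard zero differences. Original n = 9; n_eff = number of nonzero differences = 8.
Nonzero differences (with sign): -4, +7, +1, +2, -3, -3, -4, +2
Step 2: Count signs: positive = 4, negative = 4.
Step 3: Under H0: P(positive) = 0.5, so the number of positives S ~ Bin(8, 0.5).
Step 4: Two-sided exact p-value = sum of Bin(8,0.5) probabilities at or below the observed probability = 1.000000.
Step 5: alpha = 0.05. fail to reject H0.

n_eff = 8, pos = 4, neg = 4, p = 1.000000, fail to reject H0.


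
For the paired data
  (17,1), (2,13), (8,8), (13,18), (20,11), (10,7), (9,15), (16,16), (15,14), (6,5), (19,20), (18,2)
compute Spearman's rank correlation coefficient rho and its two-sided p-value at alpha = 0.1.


Step 1: Rank x and y separately (midranks; no ties here).
rank(x): 17->9, 2->1, 8->3, 13->6, 20->12, 10->5, 9->4, 16->8, 15->7, 6->2, 19->11, 18->10
rank(y): 1->1, 13->7, 8->5, 18->11, 11->6, 7->4, 15->9, 16->10, 14->8, 5->3, 20->12, 2->2
Step 2: d_i = R_x(i) - R_y(i); compute d_i^2.
  (9-1)^2=64, (1-7)^2=36, (3-5)^2=4, (6-11)^2=25, (12-6)^2=36, (5-4)^2=1, (4-9)^2=25, (8-10)^2=4, (7-8)^2=1, (2-3)^2=1, (11-12)^2=1, (10-2)^2=64
sum(d^2) = 262.
Step 3: rho = 1 - 6*262 / (12*(12^2 - 1)) = 1 - 1572/1716 = 0.083916.
Step 4: Under H0, t = rho * sqrt((n-2)/(1-rho^2)) = 0.2663 ~ t(10).
Step 5: Two-sided p-value from the t-distribution with 10 df = 0.795415.
Step 6: alpha = 0.1. fail to reject H0.

rho = 0.0839, p = 0.795415, fail to reject H0 at alpha = 0.1.


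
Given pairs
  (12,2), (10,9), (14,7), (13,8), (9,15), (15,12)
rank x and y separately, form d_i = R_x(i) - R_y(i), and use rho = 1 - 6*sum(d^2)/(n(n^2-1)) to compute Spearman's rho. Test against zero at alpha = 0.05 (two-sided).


Step 1: Rank x and y separately (midranks; no ties here).
rank(x): 12->3, 10->2, 14->5, 13->4, 9->1, 15->6
rank(y): 2->1, 9->4, 7->2, 8->3, 15->6, 12->5
Step 2: d_i = R_x(i) - R_y(i); compute d_i^2.
  (3-1)^2=4, (2-4)^2=4, (5-2)^2=9, (4-3)^2=1, (1-6)^2=25, (6-5)^2=1
sum(d^2) = 44.
Step 3: rho = 1 - 6*44 / (6*(6^2 - 1)) = 1 - 264/210 = -0.257143.
Step 4: Under H0, t = rho * sqrt((n-2)/(1-rho^2)) = -0.5322 ~ t(4).
Step 5: Two-sided p-value from the t-distribution with 4 df = 0.622787.
Step 6: alpha = 0.05. fail to reject H0.

rho = -0.2571, p = 0.622787, fail to reject H0 at alpha = 0.05.


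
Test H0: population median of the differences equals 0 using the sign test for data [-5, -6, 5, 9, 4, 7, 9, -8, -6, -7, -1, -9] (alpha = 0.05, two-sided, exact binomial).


Step 1: Discard zero differences. Original n = 12; n_eff = number of nonzero differences = 12.
Nonzero differences (with sign): -5, -6, +5, +9, +4, +7, +9, -8, -6, -7, -1, -9
Step 2: Count signs: positive = 5, negative = 7.
Step 3: Under H0: P(positive) = 0.5, so the number of positives S ~ Bin(12, 0.5).
Step 4: Two-sided exact p-value = sum of Bin(12,0.5) probabilities at or below the observed probability = 0.774414.
Step 5: alpha = 0.05. fail to reject H0.

n_eff = 12, pos = 5, neg = 7, p = 0.774414, fail to reject H0.


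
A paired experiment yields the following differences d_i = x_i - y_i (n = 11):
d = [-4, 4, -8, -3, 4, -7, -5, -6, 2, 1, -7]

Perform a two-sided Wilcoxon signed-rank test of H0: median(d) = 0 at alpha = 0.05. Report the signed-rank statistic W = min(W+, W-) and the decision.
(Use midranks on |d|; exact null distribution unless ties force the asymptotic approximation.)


Step 1: Drop any zero differences (none here) and take |d_i|.
|d| = [4, 4, 8, 3, 4, 7, 5, 6, 2, 1, 7]
Step 2: Midrank |d_i| (ties get averaged ranks).
ranks: |4|->5, |4|->5, |8|->11, |3|->3, |4|->5, |7|->9.5, |5|->7, |6|->8, |2|->2, |1|->1, |7|->9.5
Step 3: Attach original signs; sum ranks with positive sign and with negative sign.
W+ = 5 + 5 + 2 + 1 = 13
W- = 5 + 11 + 3 + 9.5 + 7 + 8 + 9.5 = 53
(Check: W+ + W- = 66 should equal n(n+1)/2 = 66.)
Step 4: Test statistic W = min(W+, W-) = 13.
Step 5: Ties in |d|, so use the tie-corrected normal approximation.
        E[W] = n(n+1)/4 = 11*12/4 = 33.
        Tie groups: |d|=4 (t=3), |d|=7 (t=2); sum(t^3 - t) = 30.
        Var[W] = n(n+1)(2n+1)/24 - sum(t^3-t)/48 = 3036/24 - 30/48 = 125.875.
        z = (W - E[W]) / sqrt(Var[W]) = (13 - 33) / 11.2194 = -1.7826.
        Two-sided p = 2*Phi(z) = 0.074647.
Step 6: alpha = 0.05. fail to reject H0.

W+ = 13, W- = 53, W = min = 13, p = 0.074647, fail to reject H0.


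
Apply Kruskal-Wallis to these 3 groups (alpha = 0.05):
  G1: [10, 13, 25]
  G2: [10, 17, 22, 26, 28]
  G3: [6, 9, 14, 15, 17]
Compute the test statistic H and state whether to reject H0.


Step 1: Combine all N = 13 observations and assign midranks.
sorted (value, group, rank): (6,G3,1), (9,G3,2), (10,G1,3.5), (10,G2,3.5), (13,G1,5), (14,G3,6), (15,G3,7), (17,G2,8.5), (17,G3,8.5), (22,G2,10), (25,G1,11), (26,G2,12), (28,G2,13)
Step 2: Sum ranks within each group.
R_1 = 19.5 (n_1 = 3)
R_2 = 47 (n_2 = 5)
R_3 = 24.5 (n_3 = 5)
Step 3: H = 12/(N(N+1)) * sum(R_i^2/n_i) - 3(N+1)
     = 12/(13*14) * (19.5^2/3 + 47^2/5 + 24.5^2/5) - 3*14
     = 0.065934 * 688.6 - 42
     = 3.402198.
Step 4: Ties present; correction factor C = 1 - 12/(13^3 - 13) = 0.994505. Corrected H = 3.402198 / 0.994505 = 3.420994.
Step 5: Under H0, H ~ chi^2(2); p-value = 0.180776.
Step 6: alpha = 0.05. fail to reject H0.

H = 3.4210, df = 2, p = 0.180776, fail to reject H0.


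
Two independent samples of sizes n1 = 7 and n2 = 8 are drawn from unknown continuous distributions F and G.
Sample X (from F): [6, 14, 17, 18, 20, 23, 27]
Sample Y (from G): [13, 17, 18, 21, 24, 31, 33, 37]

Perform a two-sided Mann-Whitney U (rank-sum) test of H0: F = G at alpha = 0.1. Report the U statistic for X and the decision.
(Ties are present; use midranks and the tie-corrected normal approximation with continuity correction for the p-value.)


Step 1: Combine and sort all 15 observations; assign midranks.
sorted (value, group): (6,X), (13,Y), (14,X), (17,X), (17,Y), (18,X), (18,Y), (20,X), (21,Y), (23,X), (24,Y), (27,X), (31,Y), (33,Y), (37,Y)
ranks: 6->1, 13->2, 14->3, 17->4.5, 17->4.5, 18->6.5, 18->6.5, 20->8, 21->9, 23->10, 24->11, 27->12, 31->13, 33->14, 37->15
Step 2: Rank sum for X: R1 = 1 + 3 + 4.5 + 6.5 + 8 + 10 + 12 = 45.
Step 3: U_X = R1 - n1(n1+1)/2 = 45 - 7*8/2 = 45 - 28 = 17.
       U_Y = n1*n2 - U_X = 56 - 17 = 39.
Step 4: Ties are present, so use the tie-corrected normal approximation (with continuity correction) for the p-value.
Step 5: p-value = 0.223485; compare to alpha = 0.1. fail to reject H0.

U_X = 17, p = 0.223485, fail to reject H0 at alpha = 0.1.


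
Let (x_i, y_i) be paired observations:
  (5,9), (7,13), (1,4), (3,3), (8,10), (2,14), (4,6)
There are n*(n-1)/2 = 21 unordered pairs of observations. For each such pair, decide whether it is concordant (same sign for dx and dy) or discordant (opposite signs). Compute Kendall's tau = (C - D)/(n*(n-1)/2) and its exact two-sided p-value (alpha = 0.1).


Step 1: Enumerate the 21 unordered pairs (i,j) with i<j and classify each by sign(x_j-x_i) * sign(y_j-y_i).
  (1,2):dx=+2,dy=+4->C; (1,3):dx=-4,dy=-5->C; (1,4):dx=-2,dy=-6->C; (1,5):dx=+3,dy=+1->C
  (1,6):dx=-3,dy=+5->D; (1,7):dx=-1,dy=-3->C; (2,3):dx=-6,dy=-9->C; (2,4):dx=-4,dy=-10->C
  (2,5):dx=+1,dy=-3->D; (2,6):dx=-5,dy=+1->D; (2,7):dx=-3,dy=-7->C; (3,4):dx=+2,dy=-1->D
  (3,5):dx=+7,dy=+6->C; (3,6):dx=+1,dy=+10->C; (3,7):dx=+3,dy=+2->C; (4,5):dx=+5,dy=+7->C
  (4,6):dx=-1,dy=+11->D; (4,7):dx=+1,dy=+3->C; (5,6):dx=-6,dy=+4->D; (5,7):dx=-4,dy=-4->C
  (6,7):dx=+2,dy=-8->D
Step 2: C = 14, D = 7, total pairs = 21.
Step 3: tau = (C - D)/(n(n-1)/2) = (14 - 7)/21 = 0.333333.
Step 4: Exact two-sided p-value (enumerate n! = 5040 permutations of y under H0): p = 0.381349.
Step 5: alpha = 0.1. fail to reject H0.

tau_b = 0.3333 (C=14, D=7), p = 0.381349, fail to reject H0.


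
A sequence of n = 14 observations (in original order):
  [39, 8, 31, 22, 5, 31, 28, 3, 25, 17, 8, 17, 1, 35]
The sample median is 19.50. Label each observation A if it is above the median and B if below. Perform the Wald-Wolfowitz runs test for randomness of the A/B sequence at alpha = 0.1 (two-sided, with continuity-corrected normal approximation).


Step 1: Compute median = 19.50; label A = above, B = below.
Labels in order: ABAABAABABBBBA  (n_A = 7, n_B = 7)
Step 2: Count runs R = 9.
Step 3: Under H0 (random ordering), E[R] = 2*n_A*n_B/(n_A+n_B) + 1 = 2*7*7/14 + 1 = 8.0000.
        Var[R] = 2*n_A*n_B*(2*n_A*n_B - n_A - n_B) / ((n_A+n_B)^2 * (n_A+n_B-1)) = 8232/2548 = 3.2308.
        SD[R] = 1.7974.
Step 4: Continuity-corrected z = (R - 0.5 - E[R]) / SD[R] = (9 - 0.5 - 8.0000) / 1.7974 = 0.2782.
Step 5: Two-sided p-value via normal approximation = 2*(1 - Phi(|z|)) = 0.780879.
Step 6: alpha = 0.1. fail to reject H0.

R = 9, z = 0.2782, p = 0.780879, fail to reject H0.


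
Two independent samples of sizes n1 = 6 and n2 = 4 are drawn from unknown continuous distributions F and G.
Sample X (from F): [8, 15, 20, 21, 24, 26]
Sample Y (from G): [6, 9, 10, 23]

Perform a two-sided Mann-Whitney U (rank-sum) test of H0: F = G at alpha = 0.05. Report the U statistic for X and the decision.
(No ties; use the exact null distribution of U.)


Step 1: Combine and sort all 10 observations; assign midranks.
sorted (value, group): (6,Y), (8,X), (9,Y), (10,Y), (15,X), (20,X), (21,X), (23,Y), (24,X), (26,X)
ranks: 6->1, 8->2, 9->3, 10->4, 15->5, 20->6, 21->7, 23->8, 24->9, 26->10
Step 2: Rank sum for X: R1 = 2 + 5 + 6 + 7 + 9 + 10 = 39.
Step 3: U_X = R1 - n1(n1+1)/2 = 39 - 6*7/2 = 39 - 21 = 18.
       U_Y = n1*n2 - U_X = 24 - 18 = 6.
Step 4: No ties, so the exact null distribution of U (based on enumerating the C(10,6) = 210 equally likely rank assignments) gives the two-sided p-value.
Step 5: p-value = 0.257143; compare to alpha = 0.05. fail to reject H0.

U_X = 18, p = 0.257143, fail to reject H0 at alpha = 0.05.


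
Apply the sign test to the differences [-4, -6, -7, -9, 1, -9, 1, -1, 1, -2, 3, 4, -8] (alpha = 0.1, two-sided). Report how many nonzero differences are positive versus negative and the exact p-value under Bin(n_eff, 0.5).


Step 1: Discard zero differences. Original n = 13; n_eff = number of nonzero differences = 13.
Nonzero differences (with sign): -4, -6, -7, -9, +1, -9, +1, -1, +1, -2, +3, +4, -8
Step 2: Count signs: positive = 5, negative = 8.
Step 3: Under H0: P(positive) = 0.5, so the number of positives S ~ Bin(13, 0.5).
Step 4: Two-sided exact p-value = sum of Bin(13,0.5) probabilities at or below the observed probability = 0.581055.
Step 5: alpha = 0.1. fail to reject H0.

n_eff = 13, pos = 5, neg = 8, p = 0.581055, fail to reject H0.


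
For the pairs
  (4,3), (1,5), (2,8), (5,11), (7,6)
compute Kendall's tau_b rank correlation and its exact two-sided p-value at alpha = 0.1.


Step 1: Enumerate the 10 unordered pairs (i,j) with i<j and classify each by sign(x_j-x_i) * sign(y_j-y_i).
  (1,2):dx=-3,dy=+2->D; (1,3):dx=-2,dy=+5->D; (1,4):dx=+1,dy=+8->C; (1,5):dx=+3,dy=+3->C
  (2,3):dx=+1,dy=+3->C; (2,4):dx=+4,dy=+6->C; (2,5):dx=+6,dy=+1->C; (3,4):dx=+3,dy=+3->C
  (3,5):dx=+5,dy=-2->D; (4,5):dx=+2,dy=-5->D
Step 2: C = 6, D = 4, total pairs = 10.
Step 3: tau = (C - D)/(n(n-1)/2) = (6 - 4)/10 = 0.200000.
Step 4: Exact two-sided p-value (enumerate n! = 120 permutations of y under H0): p = 0.816667.
Step 5: alpha = 0.1. fail to reject H0.

tau_b = 0.2000 (C=6, D=4), p = 0.816667, fail to reject H0.


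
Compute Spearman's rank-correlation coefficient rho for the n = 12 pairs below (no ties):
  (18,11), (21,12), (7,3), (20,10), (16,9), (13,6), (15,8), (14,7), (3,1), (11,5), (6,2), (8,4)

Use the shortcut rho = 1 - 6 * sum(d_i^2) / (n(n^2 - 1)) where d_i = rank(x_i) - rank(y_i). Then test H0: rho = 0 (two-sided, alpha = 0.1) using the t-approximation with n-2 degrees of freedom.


Step 1: Rank x and y separately (midranks; no ties here).
rank(x): 18->10, 21->12, 7->3, 20->11, 16->9, 13->6, 15->8, 14->7, 3->1, 11->5, 6->2, 8->4
rank(y): 11->11, 12->12, 3->3, 10->10, 9->9, 6->6, 8->8, 7->7, 1->1, 5->5, 2->2, 4->4
Step 2: d_i = R_x(i) - R_y(i); compute d_i^2.
  (10-11)^2=1, (12-12)^2=0, (3-3)^2=0, (11-10)^2=1, (9-9)^2=0, (6-6)^2=0, (8-8)^2=0, (7-7)^2=0, (1-1)^2=0, (5-5)^2=0, (2-2)^2=0, (4-4)^2=0
sum(d^2) = 2.
Step 3: rho = 1 - 6*2 / (12*(12^2 - 1)) = 1 - 12/1716 = 0.993007.
Step 4: Under H0, t = rho * sqrt((n-2)/(1-rho^2)) = 26.5990 ~ t(10).
Step 5: Two-sided p-value from the t-distribution with 10 df = 0.000000.
Step 6: alpha = 0.1. reject H0.

rho = 0.9930, p = 0.000000, reject H0 at alpha = 0.1.


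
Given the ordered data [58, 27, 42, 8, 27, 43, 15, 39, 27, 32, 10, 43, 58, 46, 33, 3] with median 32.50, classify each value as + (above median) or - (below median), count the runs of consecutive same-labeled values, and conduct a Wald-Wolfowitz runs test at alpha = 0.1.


Step 1: Compute median = 32.50; label A = above, B = below.
Labels in order: ABABBABABBBAAAAB  (n_A = 8, n_B = 8)
Step 2: Count runs R = 10.
Step 3: Under H0 (random ordering), E[R] = 2*n_A*n_B/(n_A+n_B) + 1 = 2*8*8/16 + 1 = 9.0000.
        Var[R] = 2*n_A*n_B*(2*n_A*n_B - n_A - n_B) / ((n_A+n_B)^2 * (n_A+n_B-1)) = 14336/3840 = 3.7333.
        SD[R] = 1.9322.
Step 4: Continuity-corrected z = (R - 0.5 - E[R]) / SD[R] = (10 - 0.5 - 9.0000) / 1.9322 = 0.2588.
Step 5: Two-sided p-value via normal approximation = 2*(1 - Phi(|z|)) = 0.795809.
Step 6: alpha = 0.1. fail to reject H0.

R = 10, z = 0.2588, p = 0.795809, fail to reject H0.


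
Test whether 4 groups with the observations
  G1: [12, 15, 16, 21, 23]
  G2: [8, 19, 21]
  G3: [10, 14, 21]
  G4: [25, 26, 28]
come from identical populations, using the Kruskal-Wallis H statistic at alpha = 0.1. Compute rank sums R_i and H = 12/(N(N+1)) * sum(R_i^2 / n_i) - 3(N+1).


Step 1: Combine all N = 14 observations and assign midranks.
sorted (value, group, rank): (8,G2,1), (10,G3,2), (12,G1,3), (14,G3,4), (15,G1,5), (16,G1,6), (19,G2,7), (21,G1,9), (21,G2,9), (21,G3,9), (23,G1,11), (25,G4,12), (26,G4,13), (28,G4,14)
Step 2: Sum ranks within each group.
R_1 = 34 (n_1 = 5)
R_2 = 17 (n_2 = 3)
R_3 = 15 (n_3 = 3)
R_4 = 39 (n_4 = 3)
Step 3: H = 12/(N(N+1)) * sum(R_i^2/n_i) - 3(N+1)
     = 12/(14*15) * (34^2/5 + 17^2/3 + 15^2/3 + 39^2/3) - 3*15
     = 0.057143 * 909.533 - 45
     = 6.973333.
Step 4: Ties present; correction factor C = 1 - 24/(14^3 - 14) = 0.991209. Corrected H = 6.973333 / 0.991209 = 7.035181.
Step 5: Under H0, H ~ chi^2(3); p-value = 0.070785.
Step 6: alpha = 0.1. reject H0.

H = 7.0352, df = 3, p = 0.070785, reject H0.


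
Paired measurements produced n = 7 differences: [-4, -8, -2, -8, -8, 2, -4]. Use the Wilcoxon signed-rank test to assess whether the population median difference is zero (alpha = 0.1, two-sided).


Step 1: Drop any zero differences (none here) and take |d_i|.
|d| = [4, 8, 2, 8, 8, 2, 4]
Step 2: Midrank |d_i| (ties get averaged ranks).
ranks: |4|->3.5, |8|->6, |2|->1.5, |8|->6, |8|->6, |2|->1.5, |4|->3.5
Step 3: Attach original signs; sum ranks with positive sign and with negative sign.
W+ = 1.5 = 1.5
W- = 3.5 + 6 + 1.5 + 6 + 6 + 3.5 = 26.5
(Check: W+ + W- = 28 should equal n(n+1)/2 = 28.)
Step 4: Test statistic W = min(W+, W-) = 1.5.
Step 5: Ties in |d|, so use the tie-corrected normal approximation.
        E[W] = n(n+1)/4 = 7*8/4 = 14.
        Tie groups: |d|=2 (t=2), |d|=4 (t=2), |d|=8 (t=3); sum(t^3 - t) = 36.
        Var[W] = n(n+1)(2n+1)/24 - sum(t^3-t)/48 = 840/24 - 36/48 = 34.25.
        z = (W - E[W]) / sqrt(Var[W]) = (1.5 - 14) / 5.8523 = -2.1359.
        Two-sided p = 2*Phi(z) = 0.032688.
Step 6: alpha = 0.1. reject H0.

W+ = 1.5, W- = 26.5, W = min = 1.5, p = 0.032688, reject H0.


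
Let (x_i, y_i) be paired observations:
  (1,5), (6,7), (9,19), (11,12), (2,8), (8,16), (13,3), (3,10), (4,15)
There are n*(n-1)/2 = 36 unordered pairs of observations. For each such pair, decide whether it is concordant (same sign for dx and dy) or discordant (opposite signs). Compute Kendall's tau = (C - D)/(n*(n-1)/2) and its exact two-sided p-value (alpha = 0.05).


Step 1: Enumerate the 36 unordered pairs (i,j) with i<j and classify each by sign(x_j-x_i) * sign(y_j-y_i).
  (1,2):dx=+5,dy=+2->C; (1,3):dx=+8,dy=+14->C; (1,4):dx=+10,dy=+7->C; (1,5):dx=+1,dy=+3->C
  (1,6):dx=+7,dy=+11->C; (1,7):dx=+12,dy=-2->D; (1,8):dx=+2,dy=+5->C; (1,9):dx=+3,dy=+10->C
  (2,3):dx=+3,dy=+12->C; (2,4):dx=+5,dy=+5->C; (2,5):dx=-4,dy=+1->D; (2,6):dx=+2,dy=+9->C
  (2,7):dx=+7,dy=-4->D; (2,8):dx=-3,dy=+3->D; (2,9):dx=-2,dy=+8->D; (3,4):dx=+2,dy=-7->D
  (3,5):dx=-7,dy=-11->C; (3,6):dx=-1,dy=-3->C; (3,7):dx=+4,dy=-16->D; (3,8):dx=-6,dy=-9->C
  (3,9):dx=-5,dy=-4->C; (4,5):dx=-9,dy=-4->C; (4,6):dx=-3,dy=+4->D; (4,7):dx=+2,dy=-9->D
  (4,8):dx=-8,dy=-2->C; (4,9):dx=-7,dy=+3->D; (5,6):dx=+6,dy=+8->C; (5,7):dx=+11,dy=-5->D
  (5,8):dx=+1,dy=+2->C; (5,9):dx=+2,dy=+7->C; (6,7):dx=+5,dy=-13->D; (6,8):dx=-5,dy=-6->C
  (6,9):dx=-4,dy=-1->C; (7,8):dx=-10,dy=+7->D; (7,9):dx=-9,dy=+12->D; (8,9):dx=+1,dy=+5->C
Step 2: C = 22, D = 14, total pairs = 36.
Step 3: tau = (C - D)/(n(n-1)/2) = (22 - 14)/36 = 0.222222.
Step 4: Exact two-sided p-value (enumerate n! = 362880 permutations of y under H0): p = 0.476709.
Step 5: alpha = 0.05. fail to reject H0.

tau_b = 0.2222 (C=22, D=14), p = 0.476709, fail to reject H0.


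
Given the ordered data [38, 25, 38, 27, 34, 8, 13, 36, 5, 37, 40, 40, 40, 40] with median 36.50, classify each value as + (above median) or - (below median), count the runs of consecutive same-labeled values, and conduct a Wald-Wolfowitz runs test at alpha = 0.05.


Step 1: Compute median = 36.50; label A = above, B = below.
Labels in order: ABABBBBBBAAAAA  (n_A = 7, n_B = 7)
Step 2: Count runs R = 5.
Step 3: Under H0 (random ordering), E[R] = 2*n_A*n_B/(n_A+n_B) + 1 = 2*7*7/14 + 1 = 8.0000.
        Var[R] = 2*n_A*n_B*(2*n_A*n_B - n_A - n_B) / ((n_A+n_B)^2 * (n_A+n_B-1)) = 8232/2548 = 3.2308.
        SD[R] = 1.7974.
Step 4: Continuity-corrected z = (R + 0.5 - E[R]) / SD[R] = (5 + 0.5 - 8.0000) / 1.7974 = -1.3909.
Step 5: Two-sided p-value via normal approximation = 2*(1 - Phi(|z|)) = 0.164264.
Step 6: alpha = 0.05. fail to reject H0.

R = 5, z = -1.3909, p = 0.164264, fail to reject H0.


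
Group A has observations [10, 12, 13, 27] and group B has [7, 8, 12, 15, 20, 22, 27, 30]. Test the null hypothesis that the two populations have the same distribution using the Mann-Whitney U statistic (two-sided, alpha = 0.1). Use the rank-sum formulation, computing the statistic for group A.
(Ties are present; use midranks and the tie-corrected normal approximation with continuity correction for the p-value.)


Step 1: Combine and sort all 12 observations; assign midranks.
sorted (value, group): (7,Y), (8,Y), (10,X), (12,X), (12,Y), (13,X), (15,Y), (20,Y), (22,Y), (27,X), (27,Y), (30,Y)
ranks: 7->1, 8->2, 10->3, 12->4.5, 12->4.5, 13->6, 15->7, 20->8, 22->9, 27->10.5, 27->10.5, 30->12
Step 2: Rank sum for X: R1 = 3 + 4.5 + 6 + 10.5 = 24.
Step 3: U_X = R1 - n1(n1+1)/2 = 24 - 4*5/2 = 24 - 10 = 14.
       U_Y = n1*n2 - U_X = 32 - 14 = 18.
Step 4: Ties are present, so use the tie-corrected normal approximation (with continuity correction) for the p-value.
Step 5: p-value = 0.798215; compare to alpha = 0.1. fail to reject H0.

U_X = 14, p = 0.798215, fail to reject H0 at alpha = 0.1.


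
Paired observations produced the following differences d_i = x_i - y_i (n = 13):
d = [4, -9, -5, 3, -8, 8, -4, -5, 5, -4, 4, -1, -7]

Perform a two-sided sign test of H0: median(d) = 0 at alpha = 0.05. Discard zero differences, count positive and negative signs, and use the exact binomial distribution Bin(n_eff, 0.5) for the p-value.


Step 1: Discard zero differences. Original n = 13; n_eff = number of nonzero differences = 13.
Nonzero differences (with sign): +4, -9, -5, +3, -8, +8, -4, -5, +5, -4, +4, -1, -7
Step 2: Count signs: positive = 5, negative = 8.
Step 3: Under H0: P(positive) = 0.5, so the number of positives S ~ Bin(13, 0.5).
Step 4: Two-sided exact p-value = sum of Bin(13,0.5) probabilities at or below the observed probability = 0.581055.
Step 5: alpha = 0.05. fail to reject H0.

n_eff = 13, pos = 5, neg = 8, p = 0.581055, fail to reject H0.


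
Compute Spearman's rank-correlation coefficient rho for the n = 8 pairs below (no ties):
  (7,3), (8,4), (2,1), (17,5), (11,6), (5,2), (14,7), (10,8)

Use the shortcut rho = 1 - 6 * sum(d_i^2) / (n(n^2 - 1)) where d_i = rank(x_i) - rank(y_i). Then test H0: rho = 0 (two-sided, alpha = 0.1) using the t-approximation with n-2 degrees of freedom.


Step 1: Rank x and y separately (midranks; no ties here).
rank(x): 7->3, 8->4, 2->1, 17->8, 11->6, 5->2, 14->7, 10->5
rank(y): 3->3, 4->4, 1->1, 5->5, 6->6, 2->2, 7->7, 8->8
Step 2: d_i = R_x(i) - R_y(i); compute d_i^2.
  (3-3)^2=0, (4-4)^2=0, (1-1)^2=0, (8-5)^2=9, (6-6)^2=0, (2-2)^2=0, (7-7)^2=0, (5-8)^2=9
sum(d^2) = 18.
Step 3: rho = 1 - 6*18 / (8*(8^2 - 1)) = 1 - 108/504 = 0.785714.
Step 4: Under H0, t = rho * sqrt((n-2)/(1-rho^2)) = 3.1113 ~ t(6).
Step 5: Two-sided p-value from the t-distribution with 6 df = 0.020815.
Step 6: alpha = 0.1. reject H0.

rho = 0.7857, p = 0.020815, reject H0 at alpha = 0.1.


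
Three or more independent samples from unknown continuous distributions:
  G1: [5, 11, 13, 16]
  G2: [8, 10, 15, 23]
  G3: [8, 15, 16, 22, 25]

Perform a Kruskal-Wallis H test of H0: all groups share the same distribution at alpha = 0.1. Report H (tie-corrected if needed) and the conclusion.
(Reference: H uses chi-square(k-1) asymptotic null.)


Step 1: Combine all N = 13 observations and assign midranks.
sorted (value, group, rank): (5,G1,1), (8,G2,2.5), (8,G3,2.5), (10,G2,4), (11,G1,5), (13,G1,6), (15,G2,7.5), (15,G3,7.5), (16,G1,9.5), (16,G3,9.5), (22,G3,11), (23,G2,12), (25,G3,13)
Step 2: Sum ranks within each group.
R_1 = 21.5 (n_1 = 4)
R_2 = 26 (n_2 = 4)
R_3 = 43.5 (n_3 = 5)
Step 3: H = 12/(N(N+1)) * sum(R_i^2/n_i) - 3(N+1)
     = 12/(13*14) * (21.5^2/4 + 26^2/4 + 43.5^2/5) - 3*14
     = 0.065934 * 663.013 - 42
     = 1.715110.
Step 4: Ties present; correction factor C = 1 - 18/(13^3 - 13) = 0.991758. Corrected H = 1.715110 / 0.991758 = 1.729363.
Step 5: Under H0, H ~ chi^2(2); p-value = 0.421186.
Step 6: alpha = 0.1. fail to reject H0.

H = 1.7294, df = 2, p = 0.421186, fail to reject H0.


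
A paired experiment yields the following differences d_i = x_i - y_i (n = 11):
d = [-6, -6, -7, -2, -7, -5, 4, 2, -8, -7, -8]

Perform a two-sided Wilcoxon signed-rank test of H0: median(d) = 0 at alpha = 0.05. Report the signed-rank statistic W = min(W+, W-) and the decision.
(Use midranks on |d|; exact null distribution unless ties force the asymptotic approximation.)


Step 1: Drop any zero differences (none here) and take |d_i|.
|d| = [6, 6, 7, 2, 7, 5, 4, 2, 8, 7, 8]
Step 2: Midrank |d_i| (ties get averaged ranks).
ranks: |6|->5.5, |6|->5.5, |7|->8, |2|->1.5, |7|->8, |5|->4, |4|->3, |2|->1.5, |8|->10.5, |7|->8, |8|->10.5
Step 3: Attach original signs; sum ranks with positive sign and with negative sign.
W+ = 3 + 1.5 = 4.5
W- = 5.5 + 5.5 + 8 + 1.5 + 8 + 4 + 10.5 + 8 + 10.5 = 61.5
(Check: W+ + W- = 66 should equal n(n+1)/2 = 66.)
Step 4: Test statistic W = min(W+, W-) = 4.5.
Step 5: Ties in |d|, so use the tie-corrected normal approximation.
        E[W] = n(n+1)/4 = 11*12/4 = 33.
        Tie groups: |d|=2 (t=2), |d|=6 (t=2), |d|=7 (t=3), |d|=8 (t=2); sum(t^3 - t) = 42.
        Var[W] = n(n+1)(2n+1)/24 - sum(t^3-t)/48 = 3036/24 - 42/48 = 125.625.
        z = (W - E[W]) / sqrt(Var[W]) = (4.5 - 33) / 11.2083 = -2.5428.
        Two-sided p = 2*Phi(z) = 0.010998.
Step 6: alpha = 0.05. reject H0.

W+ = 4.5, W- = 61.5, W = min = 4.5, p = 0.010998, reject H0.


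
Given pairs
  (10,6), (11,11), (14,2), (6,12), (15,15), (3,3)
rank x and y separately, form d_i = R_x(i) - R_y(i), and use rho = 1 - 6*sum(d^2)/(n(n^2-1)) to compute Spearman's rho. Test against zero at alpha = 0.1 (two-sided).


Step 1: Rank x and y separately (midranks; no ties here).
rank(x): 10->3, 11->4, 14->5, 6->2, 15->6, 3->1
rank(y): 6->3, 11->4, 2->1, 12->5, 15->6, 3->2
Step 2: d_i = R_x(i) - R_y(i); compute d_i^2.
  (3-3)^2=0, (4-4)^2=0, (5-1)^2=16, (2-5)^2=9, (6-6)^2=0, (1-2)^2=1
sum(d^2) = 26.
Step 3: rho = 1 - 6*26 / (6*(6^2 - 1)) = 1 - 156/210 = 0.257143.
Step 4: Under H0, t = rho * sqrt((n-2)/(1-rho^2)) = 0.5322 ~ t(4).
Step 5: Two-sided p-value from the t-distribution with 4 df = 0.622787.
Step 6: alpha = 0.1. fail to reject H0.

rho = 0.2571, p = 0.622787, fail to reject H0 at alpha = 0.1.


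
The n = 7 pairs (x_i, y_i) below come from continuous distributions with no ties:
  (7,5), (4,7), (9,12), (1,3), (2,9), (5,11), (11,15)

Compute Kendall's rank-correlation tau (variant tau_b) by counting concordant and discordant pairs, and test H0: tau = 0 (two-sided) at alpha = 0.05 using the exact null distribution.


Step 1: Enumerate the 21 unordered pairs (i,j) with i<j and classify each by sign(x_j-x_i) * sign(y_j-y_i).
  (1,2):dx=-3,dy=+2->D; (1,3):dx=+2,dy=+7->C; (1,4):dx=-6,dy=-2->C; (1,5):dx=-5,dy=+4->D
  (1,6):dx=-2,dy=+6->D; (1,7):dx=+4,dy=+10->C; (2,3):dx=+5,dy=+5->C; (2,4):dx=-3,dy=-4->C
  (2,5):dx=-2,dy=+2->D; (2,6):dx=+1,dy=+4->C; (2,7):dx=+7,dy=+8->C; (3,4):dx=-8,dy=-9->C
  (3,5):dx=-7,dy=-3->C; (3,6):dx=-4,dy=-1->C; (3,7):dx=+2,dy=+3->C; (4,5):dx=+1,dy=+6->C
  (4,6):dx=+4,dy=+8->C; (4,7):dx=+10,dy=+12->C; (5,6):dx=+3,dy=+2->C; (5,7):dx=+9,dy=+6->C
  (6,7):dx=+6,dy=+4->C
Step 2: C = 17, D = 4, total pairs = 21.
Step 3: tau = (C - D)/(n(n-1)/2) = (17 - 4)/21 = 0.619048.
Step 4: Exact two-sided p-value (enumerate n! = 5040 permutations of y under H0): p = 0.069048.
Step 5: alpha = 0.05. fail to reject H0.

tau_b = 0.6190 (C=17, D=4), p = 0.069048, fail to reject H0.


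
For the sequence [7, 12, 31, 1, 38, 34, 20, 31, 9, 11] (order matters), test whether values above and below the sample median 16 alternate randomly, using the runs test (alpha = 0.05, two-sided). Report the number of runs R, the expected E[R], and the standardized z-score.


Step 1: Compute median = 16; label A = above, B = below.
Labels in order: BBABAAAABB  (n_A = 5, n_B = 5)
Step 2: Count runs R = 5.
Step 3: Under H0 (random ordering), E[R] = 2*n_A*n_B/(n_A+n_B) + 1 = 2*5*5/10 + 1 = 6.0000.
        Var[R] = 2*n_A*n_B*(2*n_A*n_B - n_A - n_B) / ((n_A+n_B)^2 * (n_A+n_B-1)) = 2000/900 = 2.2222.
        SD[R] = 1.4907.
Step 4: Continuity-corrected z = (R + 0.5 - E[R]) / SD[R] = (5 + 0.5 - 6.0000) / 1.4907 = -0.3354.
Step 5: Two-sided p-value via normal approximation = 2*(1 - Phi(|z|)) = 0.737316.
Step 6: alpha = 0.05. fail to reject H0.

R = 5, z = -0.3354, p = 0.737316, fail to reject H0.


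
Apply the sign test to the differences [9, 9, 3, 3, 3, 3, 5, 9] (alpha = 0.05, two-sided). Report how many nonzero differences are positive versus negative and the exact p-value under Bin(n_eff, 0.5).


Step 1: Discard zero differences. Original n = 8; n_eff = number of nonzero differences = 8.
Nonzero differences (with sign): +9, +9, +3, +3, +3, +3, +5, +9
Step 2: Count signs: positive = 8, negative = 0.
Step 3: Under H0: P(positive) = 0.5, so the number of positives S ~ Bin(8, 0.5).
Step 4: Two-sided exact p-value = sum of Bin(8,0.5) probabilities at or below the observed probability = 0.007812.
Step 5: alpha = 0.05. reject H0.

n_eff = 8, pos = 8, neg = 0, p = 0.007812, reject H0.


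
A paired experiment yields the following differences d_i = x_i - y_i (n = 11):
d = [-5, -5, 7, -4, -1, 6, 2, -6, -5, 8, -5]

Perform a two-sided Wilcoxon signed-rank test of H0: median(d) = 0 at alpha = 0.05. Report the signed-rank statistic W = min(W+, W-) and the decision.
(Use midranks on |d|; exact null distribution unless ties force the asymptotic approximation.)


Step 1: Drop any zero differences (none here) and take |d_i|.
|d| = [5, 5, 7, 4, 1, 6, 2, 6, 5, 8, 5]
Step 2: Midrank |d_i| (ties get averaged ranks).
ranks: |5|->5.5, |5|->5.5, |7|->10, |4|->3, |1|->1, |6|->8.5, |2|->2, |6|->8.5, |5|->5.5, |8|->11, |5|->5.5
Step 3: Attach original signs; sum ranks with positive sign and with negative sign.
W+ = 10 + 8.5 + 2 + 11 = 31.5
W- = 5.5 + 5.5 + 3 + 1 + 8.5 + 5.5 + 5.5 = 34.5
(Check: W+ + W- = 66 should equal n(n+1)/2 = 66.)
Step 4: Test statistic W = min(W+, W-) = 31.5.
Step 5: Ties in |d|, so use the tie-corrected normal approximation.
        E[W] = n(n+1)/4 = 11*12/4 = 33.
        Tie groups: |d|=5 (t=4), |d|=6 (t=2); sum(t^3 - t) = 66.
        Var[W] = n(n+1)(2n+1)/24 - sum(t^3-t)/48 = 3036/24 - 66/48 = 125.125.
        z = (W - E[W]) / sqrt(Var[W]) = (31.5 - 33) / 11.1859 = -0.1341.
        Two-sided p = 2*Phi(z) = 0.893326.
Step 6: alpha = 0.05. fail to reject H0.

W+ = 31.5, W- = 34.5, W = min = 31.5, p = 0.893326, fail to reject H0.
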